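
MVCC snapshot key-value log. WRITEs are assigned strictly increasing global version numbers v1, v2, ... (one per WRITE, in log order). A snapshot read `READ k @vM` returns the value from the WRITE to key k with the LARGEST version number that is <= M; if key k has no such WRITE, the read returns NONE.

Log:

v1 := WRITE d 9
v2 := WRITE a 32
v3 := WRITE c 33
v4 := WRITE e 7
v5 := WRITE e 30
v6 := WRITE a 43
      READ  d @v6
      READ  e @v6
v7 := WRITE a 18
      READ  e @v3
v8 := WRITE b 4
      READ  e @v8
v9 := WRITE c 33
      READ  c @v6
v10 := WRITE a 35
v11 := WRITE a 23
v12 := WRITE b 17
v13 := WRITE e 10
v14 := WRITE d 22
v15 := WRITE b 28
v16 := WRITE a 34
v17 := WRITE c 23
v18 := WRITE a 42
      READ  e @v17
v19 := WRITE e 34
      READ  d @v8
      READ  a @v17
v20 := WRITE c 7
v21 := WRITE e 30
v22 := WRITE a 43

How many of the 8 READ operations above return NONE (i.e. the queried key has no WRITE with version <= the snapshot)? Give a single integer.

Answer: 1

Derivation:
v1: WRITE d=9  (d history now [(1, 9)])
v2: WRITE a=32  (a history now [(2, 32)])
v3: WRITE c=33  (c history now [(3, 33)])
v4: WRITE e=7  (e history now [(4, 7)])
v5: WRITE e=30  (e history now [(4, 7), (5, 30)])
v6: WRITE a=43  (a history now [(2, 32), (6, 43)])
READ d @v6: history=[(1, 9)] -> pick v1 -> 9
READ e @v6: history=[(4, 7), (5, 30)] -> pick v5 -> 30
v7: WRITE a=18  (a history now [(2, 32), (6, 43), (7, 18)])
READ e @v3: history=[(4, 7), (5, 30)] -> no version <= 3 -> NONE
v8: WRITE b=4  (b history now [(8, 4)])
READ e @v8: history=[(4, 7), (5, 30)] -> pick v5 -> 30
v9: WRITE c=33  (c history now [(3, 33), (9, 33)])
READ c @v6: history=[(3, 33), (9, 33)] -> pick v3 -> 33
v10: WRITE a=35  (a history now [(2, 32), (6, 43), (7, 18), (10, 35)])
v11: WRITE a=23  (a history now [(2, 32), (6, 43), (7, 18), (10, 35), (11, 23)])
v12: WRITE b=17  (b history now [(8, 4), (12, 17)])
v13: WRITE e=10  (e history now [(4, 7), (5, 30), (13, 10)])
v14: WRITE d=22  (d history now [(1, 9), (14, 22)])
v15: WRITE b=28  (b history now [(8, 4), (12, 17), (15, 28)])
v16: WRITE a=34  (a history now [(2, 32), (6, 43), (7, 18), (10, 35), (11, 23), (16, 34)])
v17: WRITE c=23  (c history now [(3, 33), (9, 33), (17, 23)])
v18: WRITE a=42  (a history now [(2, 32), (6, 43), (7, 18), (10, 35), (11, 23), (16, 34), (18, 42)])
READ e @v17: history=[(4, 7), (5, 30), (13, 10)] -> pick v13 -> 10
v19: WRITE e=34  (e history now [(4, 7), (5, 30), (13, 10), (19, 34)])
READ d @v8: history=[(1, 9), (14, 22)] -> pick v1 -> 9
READ a @v17: history=[(2, 32), (6, 43), (7, 18), (10, 35), (11, 23), (16, 34), (18, 42)] -> pick v16 -> 34
v20: WRITE c=7  (c history now [(3, 33), (9, 33), (17, 23), (20, 7)])
v21: WRITE e=30  (e history now [(4, 7), (5, 30), (13, 10), (19, 34), (21, 30)])
v22: WRITE a=43  (a history now [(2, 32), (6, 43), (7, 18), (10, 35), (11, 23), (16, 34), (18, 42), (22, 43)])
Read results in order: ['9', '30', 'NONE', '30', '33', '10', '9', '34']
NONE count = 1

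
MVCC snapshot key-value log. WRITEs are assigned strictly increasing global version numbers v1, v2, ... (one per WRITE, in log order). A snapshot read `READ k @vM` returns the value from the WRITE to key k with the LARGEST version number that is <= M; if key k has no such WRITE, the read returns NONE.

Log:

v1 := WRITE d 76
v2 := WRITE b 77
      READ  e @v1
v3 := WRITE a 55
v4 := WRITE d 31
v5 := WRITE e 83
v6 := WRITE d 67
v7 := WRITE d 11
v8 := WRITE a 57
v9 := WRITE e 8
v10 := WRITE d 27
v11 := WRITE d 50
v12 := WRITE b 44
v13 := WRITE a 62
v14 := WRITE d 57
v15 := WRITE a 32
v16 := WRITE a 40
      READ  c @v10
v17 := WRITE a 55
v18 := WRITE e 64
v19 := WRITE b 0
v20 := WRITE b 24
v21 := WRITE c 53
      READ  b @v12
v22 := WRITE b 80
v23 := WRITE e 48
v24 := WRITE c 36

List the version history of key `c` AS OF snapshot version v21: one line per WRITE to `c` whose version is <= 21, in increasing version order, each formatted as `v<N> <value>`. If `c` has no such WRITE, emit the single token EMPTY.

Answer: v21 53

Derivation:
Scan writes for key=c with version <= 21:
  v1 WRITE d 76 -> skip
  v2 WRITE b 77 -> skip
  v3 WRITE a 55 -> skip
  v4 WRITE d 31 -> skip
  v5 WRITE e 83 -> skip
  v6 WRITE d 67 -> skip
  v7 WRITE d 11 -> skip
  v8 WRITE a 57 -> skip
  v9 WRITE e 8 -> skip
  v10 WRITE d 27 -> skip
  v11 WRITE d 50 -> skip
  v12 WRITE b 44 -> skip
  v13 WRITE a 62 -> skip
  v14 WRITE d 57 -> skip
  v15 WRITE a 32 -> skip
  v16 WRITE a 40 -> skip
  v17 WRITE a 55 -> skip
  v18 WRITE e 64 -> skip
  v19 WRITE b 0 -> skip
  v20 WRITE b 24 -> skip
  v21 WRITE c 53 -> keep
  v22 WRITE b 80 -> skip
  v23 WRITE e 48 -> skip
  v24 WRITE c 36 -> drop (> snap)
Collected: [(21, 53)]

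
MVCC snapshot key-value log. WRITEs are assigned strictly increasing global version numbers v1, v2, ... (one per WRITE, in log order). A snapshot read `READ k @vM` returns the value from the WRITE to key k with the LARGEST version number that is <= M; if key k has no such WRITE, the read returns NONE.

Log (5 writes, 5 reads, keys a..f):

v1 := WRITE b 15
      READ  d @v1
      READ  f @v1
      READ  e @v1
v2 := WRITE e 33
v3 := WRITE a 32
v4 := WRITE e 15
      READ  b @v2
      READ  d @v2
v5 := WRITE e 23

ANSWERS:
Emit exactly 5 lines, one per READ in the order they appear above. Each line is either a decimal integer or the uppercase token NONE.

Answer: NONE
NONE
NONE
15
NONE

Derivation:
v1: WRITE b=15  (b history now [(1, 15)])
READ d @v1: history=[] -> no version <= 1 -> NONE
READ f @v1: history=[] -> no version <= 1 -> NONE
READ e @v1: history=[] -> no version <= 1 -> NONE
v2: WRITE e=33  (e history now [(2, 33)])
v3: WRITE a=32  (a history now [(3, 32)])
v4: WRITE e=15  (e history now [(2, 33), (4, 15)])
READ b @v2: history=[(1, 15)] -> pick v1 -> 15
READ d @v2: history=[] -> no version <= 2 -> NONE
v5: WRITE e=23  (e history now [(2, 33), (4, 15), (5, 23)])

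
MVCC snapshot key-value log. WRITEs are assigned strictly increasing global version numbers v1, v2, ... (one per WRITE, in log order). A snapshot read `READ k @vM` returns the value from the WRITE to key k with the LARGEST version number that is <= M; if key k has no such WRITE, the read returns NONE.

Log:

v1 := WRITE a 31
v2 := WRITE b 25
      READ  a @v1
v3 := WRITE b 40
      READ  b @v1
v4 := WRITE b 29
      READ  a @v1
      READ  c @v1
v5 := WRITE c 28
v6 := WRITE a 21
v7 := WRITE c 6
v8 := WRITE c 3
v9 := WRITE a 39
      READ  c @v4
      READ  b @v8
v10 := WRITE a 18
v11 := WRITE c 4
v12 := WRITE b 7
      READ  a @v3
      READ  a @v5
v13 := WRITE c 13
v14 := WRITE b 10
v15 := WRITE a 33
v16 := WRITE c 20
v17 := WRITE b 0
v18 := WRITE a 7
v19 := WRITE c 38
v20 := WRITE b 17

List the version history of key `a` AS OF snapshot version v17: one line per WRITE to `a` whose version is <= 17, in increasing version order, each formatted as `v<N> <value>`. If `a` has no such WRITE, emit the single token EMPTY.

Scan writes for key=a with version <= 17:
  v1 WRITE a 31 -> keep
  v2 WRITE b 25 -> skip
  v3 WRITE b 40 -> skip
  v4 WRITE b 29 -> skip
  v5 WRITE c 28 -> skip
  v6 WRITE a 21 -> keep
  v7 WRITE c 6 -> skip
  v8 WRITE c 3 -> skip
  v9 WRITE a 39 -> keep
  v10 WRITE a 18 -> keep
  v11 WRITE c 4 -> skip
  v12 WRITE b 7 -> skip
  v13 WRITE c 13 -> skip
  v14 WRITE b 10 -> skip
  v15 WRITE a 33 -> keep
  v16 WRITE c 20 -> skip
  v17 WRITE b 0 -> skip
  v18 WRITE a 7 -> drop (> snap)
  v19 WRITE c 38 -> skip
  v20 WRITE b 17 -> skip
Collected: [(1, 31), (6, 21), (9, 39), (10, 18), (15, 33)]

Answer: v1 31
v6 21
v9 39
v10 18
v15 33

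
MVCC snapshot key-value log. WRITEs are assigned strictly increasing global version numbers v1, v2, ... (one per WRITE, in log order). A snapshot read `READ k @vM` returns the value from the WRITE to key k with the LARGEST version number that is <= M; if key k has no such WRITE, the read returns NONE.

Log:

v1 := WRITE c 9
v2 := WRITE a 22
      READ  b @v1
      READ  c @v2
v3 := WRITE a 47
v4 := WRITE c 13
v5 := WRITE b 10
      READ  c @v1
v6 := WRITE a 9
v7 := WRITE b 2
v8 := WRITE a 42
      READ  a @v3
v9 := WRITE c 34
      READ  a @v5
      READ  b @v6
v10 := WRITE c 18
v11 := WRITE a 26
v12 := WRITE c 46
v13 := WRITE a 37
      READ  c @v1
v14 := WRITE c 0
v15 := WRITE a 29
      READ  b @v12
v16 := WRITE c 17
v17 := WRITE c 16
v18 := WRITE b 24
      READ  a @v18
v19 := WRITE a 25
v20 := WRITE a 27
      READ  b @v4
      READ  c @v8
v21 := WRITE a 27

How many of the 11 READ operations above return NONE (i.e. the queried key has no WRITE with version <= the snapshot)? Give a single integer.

Answer: 2

Derivation:
v1: WRITE c=9  (c history now [(1, 9)])
v2: WRITE a=22  (a history now [(2, 22)])
READ b @v1: history=[] -> no version <= 1 -> NONE
READ c @v2: history=[(1, 9)] -> pick v1 -> 9
v3: WRITE a=47  (a history now [(2, 22), (3, 47)])
v4: WRITE c=13  (c history now [(1, 9), (4, 13)])
v5: WRITE b=10  (b history now [(5, 10)])
READ c @v1: history=[(1, 9), (4, 13)] -> pick v1 -> 9
v6: WRITE a=9  (a history now [(2, 22), (3, 47), (6, 9)])
v7: WRITE b=2  (b history now [(5, 10), (7, 2)])
v8: WRITE a=42  (a history now [(2, 22), (3, 47), (6, 9), (8, 42)])
READ a @v3: history=[(2, 22), (3, 47), (6, 9), (8, 42)] -> pick v3 -> 47
v9: WRITE c=34  (c history now [(1, 9), (4, 13), (9, 34)])
READ a @v5: history=[(2, 22), (3, 47), (6, 9), (8, 42)] -> pick v3 -> 47
READ b @v6: history=[(5, 10), (7, 2)] -> pick v5 -> 10
v10: WRITE c=18  (c history now [(1, 9), (4, 13), (9, 34), (10, 18)])
v11: WRITE a=26  (a history now [(2, 22), (3, 47), (6, 9), (8, 42), (11, 26)])
v12: WRITE c=46  (c history now [(1, 9), (4, 13), (9, 34), (10, 18), (12, 46)])
v13: WRITE a=37  (a history now [(2, 22), (3, 47), (6, 9), (8, 42), (11, 26), (13, 37)])
READ c @v1: history=[(1, 9), (4, 13), (9, 34), (10, 18), (12, 46)] -> pick v1 -> 9
v14: WRITE c=0  (c history now [(1, 9), (4, 13), (9, 34), (10, 18), (12, 46), (14, 0)])
v15: WRITE a=29  (a history now [(2, 22), (3, 47), (6, 9), (8, 42), (11, 26), (13, 37), (15, 29)])
READ b @v12: history=[(5, 10), (7, 2)] -> pick v7 -> 2
v16: WRITE c=17  (c history now [(1, 9), (4, 13), (9, 34), (10, 18), (12, 46), (14, 0), (16, 17)])
v17: WRITE c=16  (c history now [(1, 9), (4, 13), (9, 34), (10, 18), (12, 46), (14, 0), (16, 17), (17, 16)])
v18: WRITE b=24  (b history now [(5, 10), (7, 2), (18, 24)])
READ a @v18: history=[(2, 22), (3, 47), (6, 9), (8, 42), (11, 26), (13, 37), (15, 29)] -> pick v15 -> 29
v19: WRITE a=25  (a history now [(2, 22), (3, 47), (6, 9), (8, 42), (11, 26), (13, 37), (15, 29), (19, 25)])
v20: WRITE a=27  (a history now [(2, 22), (3, 47), (6, 9), (8, 42), (11, 26), (13, 37), (15, 29), (19, 25), (20, 27)])
READ b @v4: history=[(5, 10), (7, 2), (18, 24)] -> no version <= 4 -> NONE
READ c @v8: history=[(1, 9), (4, 13), (9, 34), (10, 18), (12, 46), (14, 0), (16, 17), (17, 16)] -> pick v4 -> 13
v21: WRITE a=27  (a history now [(2, 22), (3, 47), (6, 9), (8, 42), (11, 26), (13, 37), (15, 29), (19, 25), (20, 27), (21, 27)])
Read results in order: ['NONE', '9', '9', '47', '47', '10', '9', '2', '29', 'NONE', '13']
NONE count = 2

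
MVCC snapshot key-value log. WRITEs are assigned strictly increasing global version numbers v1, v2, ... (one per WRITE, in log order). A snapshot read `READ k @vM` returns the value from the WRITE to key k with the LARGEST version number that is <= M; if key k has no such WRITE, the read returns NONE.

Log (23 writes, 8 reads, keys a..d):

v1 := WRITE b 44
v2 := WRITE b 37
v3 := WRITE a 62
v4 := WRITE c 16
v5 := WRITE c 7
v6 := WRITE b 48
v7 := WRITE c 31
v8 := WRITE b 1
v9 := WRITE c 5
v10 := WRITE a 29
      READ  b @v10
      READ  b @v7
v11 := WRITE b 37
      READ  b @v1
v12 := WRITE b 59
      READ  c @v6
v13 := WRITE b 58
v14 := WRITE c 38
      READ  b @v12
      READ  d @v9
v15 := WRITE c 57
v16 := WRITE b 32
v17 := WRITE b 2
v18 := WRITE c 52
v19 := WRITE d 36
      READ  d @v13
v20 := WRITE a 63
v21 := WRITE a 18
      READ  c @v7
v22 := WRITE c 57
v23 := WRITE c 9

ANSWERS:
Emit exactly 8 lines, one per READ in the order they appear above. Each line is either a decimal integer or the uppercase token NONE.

v1: WRITE b=44  (b history now [(1, 44)])
v2: WRITE b=37  (b history now [(1, 44), (2, 37)])
v3: WRITE a=62  (a history now [(3, 62)])
v4: WRITE c=16  (c history now [(4, 16)])
v5: WRITE c=7  (c history now [(4, 16), (5, 7)])
v6: WRITE b=48  (b history now [(1, 44), (2, 37), (6, 48)])
v7: WRITE c=31  (c history now [(4, 16), (5, 7), (7, 31)])
v8: WRITE b=1  (b history now [(1, 44), (2, 37), (6, 48), (8, 1)])
v9: WRITE c=5  (c history now [(4, 16), (5, 7), (7, 31), (9, 5)])
v10: WRITE a=29  (a history now [(3, 62), (10, 29)])
READ b @v10: history=[(1, 44), (2, 37), (6, 48), (8, 1)] -> pick v8 -> 1
READ b @v7: history=[(1, 44), (2, 37), (6, 48), (8, 1)] -> pick v6 -> 48
v11: WRITE b=37  (b history now [(1, 44), (2, 37), (6, 48), (8, 1), (11, 37)])
READ b @v1: history=[(1, 44), (2, 37), (6, 48), (8, 1), (11, 37)] -> pick v1 -> 44
v12: WRITE b=59  (b history now [(1, 44), (2, 37), (6, 48), (8, 1), (11, 37), (12, 59)])
READ c @v6: history=[(4, 16), (5, 7), (7, 31), (9, 5)] -> pick v5 -> 7
v13: WRITE b=58  (b history now [(1, 44), (2, 37), (6, 48), (8, 1), (11, 37), (12, 59), (13, 58)])
v14: WRITE c=38  (c history now [(4, 16), (5, 7), (7, 31), (9, 5), (14, 38)])
READ b @v12: history=[(1, 44), (2, 37), (6, 48), (8, 1), (11, 37), (12, 59), (13, 58)] -> pick v12 -> 59
READ d @v9: history=[] -> no version <= 9 -> NONE
v15: WRITE c=57  (c history now [(4, 16), (5, 7), (7, 31), (9, 5), (14, 38), (15, 57)])
v16: WRITE b=32  (b history now [(1, 44), (2, 37), (6, 48), (8, 1), (11, 37), (12, 59), (13, 58), (16, 32)])
v17: WRITE b=2  (b history now [(1, 44), (2, 37), (6, 48), (8, 1), (11, 37), (12, 59), (13, 58), (16, 32), (17, 2)])
v18: WRITE c=52  (c history now [(4, 16), (5, 7), (7, 31), (9, 5), (14, 38), (15, 57), (18, 52)])
v19: WRITE d=36  (d history now [(19, 36)])
READ d @v13: history=[(19, 36)] -> no version <= 13 -> NONE
v20: WRITE a=63  (a history now [(3, 62), (10, 29), (20, 63)])
v21: WRITE a=18  (a history now [(3, 62), (10, 29), (20, 63), (21, 18)])
READ c @v7: history=[(4, 16), (5, 7), (7, 31), (9, 5), (14, 38), (15, 57), (18, 52)] -> pick v7 -> 31
v22: WRITE c=57  (c history now [(4, 16), (5, 7), (7, 31), (9, 5), (14, 38), (15, 57), (18, 52), (22, 57)])
v23: WRITE c=9  (c history now [(4, 16), (5, 7), (7, 31), (9, 5), (14, 38), (15, 57), (18, 52), (22, 57), (23, 9)])

Answer: 1
48
44
7
59
NONE
NONE
31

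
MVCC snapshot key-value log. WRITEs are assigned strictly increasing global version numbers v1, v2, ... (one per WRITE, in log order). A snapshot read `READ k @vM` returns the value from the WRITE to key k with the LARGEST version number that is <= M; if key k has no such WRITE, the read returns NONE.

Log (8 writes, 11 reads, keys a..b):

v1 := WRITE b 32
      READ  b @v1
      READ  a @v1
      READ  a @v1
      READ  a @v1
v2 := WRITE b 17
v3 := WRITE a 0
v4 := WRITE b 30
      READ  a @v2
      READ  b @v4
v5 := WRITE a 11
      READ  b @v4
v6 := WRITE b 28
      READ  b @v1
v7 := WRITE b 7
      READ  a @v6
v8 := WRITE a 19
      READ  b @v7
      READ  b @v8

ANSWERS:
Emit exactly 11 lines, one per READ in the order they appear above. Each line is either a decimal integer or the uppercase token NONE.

v1: WRITE b=32  (b history now [(1, 32)])
READ b @v1: history=[(1, 32)] -> pick v1 -> 32
READ a @v1: history=[] -> no version <= 1 -> NONE
READ a @v1: history=[] -> no version <= 1 -> NONE
READ a @v1: history=[] -> no version <= 1 -> NONE
v2: WRITE b=17  (b history now [(1, 32), (2, 17)])
v3: WRITE a=0  (a history now [(3, 0)])
v4: WRITE b=30  (b history now [(1, 32), (2, 17), (4, 30)])
READ a @v2: history=[(3, 0)] -> no version <= 2 -> NONE
READ b @v4: history=[(1, 32), (2, 17), (4, 30)] -> pick v4 -> 30
v5: WRITE a=11  (a history now [(3, 0), (5, 11)])
READ b @v4: history=[(1, 32), (2, 17), (4, 30)] -> pick v4 -> 30
v6: WRITE b=28  (b history now [(1, 32), (2, 17), (4, 30), (6, 28)])
READ b @v1: history=[(1, 32), (2, 17), (4, 30), (6, 28)] -> pick v1 -> 32
v7: WRITE b=7  (b history now [(1, 32), (2, 17), (4, 30), (6, 28), (7, 7)])
READ a @v6: history=[(3, 0), (5, 11)] -> pick v5 -> 11
v8: WRITE a=19  (a history now [(3, 0), (5, 11), (8, 19)])
READ b @v7: history=[(1, 32), (2, 17), (4, 30), (6, 28), (7, 7)] -> pick v7 -> 7
READ b @v8: history=[(1, 32), (2, 17), (4, 30), (6, 28), (7, 7)] -> pick v7 -> 7

Answer: 32
NONE
NONE
NONE
NONE
30
30
32
11
7
7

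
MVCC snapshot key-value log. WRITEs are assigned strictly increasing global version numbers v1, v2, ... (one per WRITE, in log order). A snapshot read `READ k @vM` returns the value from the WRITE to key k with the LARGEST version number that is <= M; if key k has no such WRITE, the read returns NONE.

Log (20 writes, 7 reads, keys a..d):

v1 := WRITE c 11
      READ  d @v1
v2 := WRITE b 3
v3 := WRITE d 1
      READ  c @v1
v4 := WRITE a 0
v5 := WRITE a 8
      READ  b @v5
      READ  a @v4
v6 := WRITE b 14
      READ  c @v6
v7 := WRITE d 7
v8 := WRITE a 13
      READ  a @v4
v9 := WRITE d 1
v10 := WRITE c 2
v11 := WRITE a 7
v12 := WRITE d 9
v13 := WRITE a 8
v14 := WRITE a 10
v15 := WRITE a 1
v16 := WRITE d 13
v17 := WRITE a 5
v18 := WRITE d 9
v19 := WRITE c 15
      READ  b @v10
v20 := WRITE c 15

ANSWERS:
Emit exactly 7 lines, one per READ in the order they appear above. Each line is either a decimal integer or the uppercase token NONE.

Answer: NONE
11
3
0
11
0
14

Derivation:
v1: WRITE c=11  (c history now [(1, 11)])
READ d @v1: history=[] -> no version <= 1 -> NONE
v2: WRITE b=3  (b history now [(2, 3)])
v3: WRITE d=1  (d history now [(3, 1)])
READ c @v1: history=[(1, 11)] -> pick v1 -> 11
v4: WRITE a=0  (a history now [(4, 0)])
v5: WRITE a=8  (a history now [(4, 0), (5, 8)])
READ b @v5: history=[(2, 3)] -> pick v2 -> 3
READ a @v4: history=[(4, 0), (5, 8)] -> pick v4 -> 0
v6: WRITE b=14  (b history now [(2, 3), (6, 14)])
READ c @v6: history=[(1, 11)] -> pick v1 -> 11
v7: WRITE d=7  (d history now [(3, 1), (7, 7)])
v8: WRITE a=13  (a history now [(4, 0), (5, 8), (8, 13)])
READ a @v4: history=[(4, 0), (5, 8), (8, 13)] -> pick v4 -> 0
v9: WRITE d=1  (d history now [(3, 1), (7, 7), (9, 1)])
v10: WRITE c=2  (c history now [(1, 11), (10, 2)])
v11: WRITE a=7  (a history now [(4, 0), (5, 8), (8, 13), (11, 7)])
v12: WRITE d=9  (d history now [(3, 1), (7, 7), (9, 1), (12, 9)])
v13: WRITE a=8  (a history now [(4, 0), (5, 8), (8, 13), (11, 7), (13, 8)])
v14: WRITE a=10  (a history now [(4, 0), (5, 8), (8, 13), (11, 7), (13, 8), (14, 10)])
v15: WRITE a=1  (a history now [(4, 0), (5, 8), (8, 13), (11, 7), (13, 8), (14, 10), (15, 1)])
v16: WRITE d=13  (d history now [(3, 1), (7, 7), (9, 1), (12, 9), (16, 13)])
v17: WRITE a=5  (a history now [(4, 0), (5, 8), (8, 13), (11, 7), (13, 8), (14, 10), (15, 1), (17, 5)])
v18: WRITE d=9  (d history now [(3, 1), (7, 7), (9, 1), (12, 9), (16, 13), (18, 9)])
v19: WRITE c=15  (c history now [(1, 11), (10, 2), (19, 15)])
READ b @v10: history=[(2, 3), (6, 14)] -> pick v6 -> 14
v20: WRITE c=15  (c history now [(1, 11), (10, 2), (19, 15), (20, 15)])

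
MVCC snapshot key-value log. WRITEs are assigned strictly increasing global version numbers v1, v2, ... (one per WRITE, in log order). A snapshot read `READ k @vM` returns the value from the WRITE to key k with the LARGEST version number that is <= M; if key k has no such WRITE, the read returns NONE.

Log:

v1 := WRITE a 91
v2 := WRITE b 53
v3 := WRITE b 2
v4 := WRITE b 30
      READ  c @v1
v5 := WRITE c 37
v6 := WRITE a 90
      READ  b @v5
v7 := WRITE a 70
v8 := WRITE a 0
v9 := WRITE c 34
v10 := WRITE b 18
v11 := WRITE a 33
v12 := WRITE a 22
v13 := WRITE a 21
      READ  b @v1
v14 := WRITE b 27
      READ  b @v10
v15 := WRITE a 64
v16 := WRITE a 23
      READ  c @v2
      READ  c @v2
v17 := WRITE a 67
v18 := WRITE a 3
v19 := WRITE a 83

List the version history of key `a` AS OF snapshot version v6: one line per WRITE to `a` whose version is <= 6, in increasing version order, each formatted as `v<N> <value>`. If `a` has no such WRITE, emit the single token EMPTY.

Scan writes for key=a with version <= 6:
  v1 WRITE a 91 -> keep
  v2 WRITE b 53 -> skip
  v3 WRITE b 2 -> skip
  v4 WRITE b 30 -> skip
  v5 WRITE c 37 -> skip
  v6 WRITE a 90 -> keep
  v7 WRITE a 70 -> drop (> snap)
  v8 WRITE a 0 -> drop (> snap)
  v9 WRITE c 34 -> skip
  v10 WRITE b 18 -> skip
  v11 WRITE a 33 -> drop (> snap)
  v12 WRITE a 22 -> drop (> snap)
  v13 WRITE a 21 -> drop (> snap)
  v14 WRITE b 27 -> skip
  v15 WRITE a 64 -> drop (> snap)
  v16 WRITE a 23 -> drop (> snap)
  v17 WRITE a 67 -> drop (> snap)
  v18 WRITE a 3 -> drop (> snap)
  v19 WRITE a 83 -> drop (> snap)
Collected: [(1, 91), (6, 90)]

Answer: v1 91
v6 90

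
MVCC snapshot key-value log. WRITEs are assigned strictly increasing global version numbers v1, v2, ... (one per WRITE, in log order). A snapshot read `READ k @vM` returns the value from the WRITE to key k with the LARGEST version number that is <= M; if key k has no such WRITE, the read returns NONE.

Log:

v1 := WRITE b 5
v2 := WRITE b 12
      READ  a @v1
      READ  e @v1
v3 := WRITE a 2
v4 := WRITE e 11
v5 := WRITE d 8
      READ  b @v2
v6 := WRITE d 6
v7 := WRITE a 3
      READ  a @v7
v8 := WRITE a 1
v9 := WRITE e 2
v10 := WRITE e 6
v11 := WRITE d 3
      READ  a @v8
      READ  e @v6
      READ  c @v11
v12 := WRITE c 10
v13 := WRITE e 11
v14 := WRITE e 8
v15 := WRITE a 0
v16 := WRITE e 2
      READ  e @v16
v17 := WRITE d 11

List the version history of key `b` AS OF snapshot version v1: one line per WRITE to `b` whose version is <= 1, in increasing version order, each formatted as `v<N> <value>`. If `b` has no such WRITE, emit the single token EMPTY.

Answer: v1 5

Derivation:
Scan writes for key=b with version <= 1:
  v1 WRITE b 5 -> keep
  v2 WRITE b 12 -> drop (> snap)
  v3 WRITE a 2 -> skip
  v4 WRITE e 11 -> skip
  v5 WRITE d 8 -> skip
  v6 WRITE d 6 -> skip
  v7 WRITE a 3 -> skip
  v8 WRITE a 1 -> skip
  v9 WRITE e 2 -> skip
  v10 WRITE e 6 -> skip
  v11 WRITE d 3 -> skip
  v12 WRITE c 10 -> skip
  v13 WRITE e 11 -> skip
  v14 WRITE e 8 -> skip
  v15 WRITE a 0 -> skip
  v16 WRITE e 2 -> skip
  v17 WRITE d 11 -> skip
Collected: [(1, 5)]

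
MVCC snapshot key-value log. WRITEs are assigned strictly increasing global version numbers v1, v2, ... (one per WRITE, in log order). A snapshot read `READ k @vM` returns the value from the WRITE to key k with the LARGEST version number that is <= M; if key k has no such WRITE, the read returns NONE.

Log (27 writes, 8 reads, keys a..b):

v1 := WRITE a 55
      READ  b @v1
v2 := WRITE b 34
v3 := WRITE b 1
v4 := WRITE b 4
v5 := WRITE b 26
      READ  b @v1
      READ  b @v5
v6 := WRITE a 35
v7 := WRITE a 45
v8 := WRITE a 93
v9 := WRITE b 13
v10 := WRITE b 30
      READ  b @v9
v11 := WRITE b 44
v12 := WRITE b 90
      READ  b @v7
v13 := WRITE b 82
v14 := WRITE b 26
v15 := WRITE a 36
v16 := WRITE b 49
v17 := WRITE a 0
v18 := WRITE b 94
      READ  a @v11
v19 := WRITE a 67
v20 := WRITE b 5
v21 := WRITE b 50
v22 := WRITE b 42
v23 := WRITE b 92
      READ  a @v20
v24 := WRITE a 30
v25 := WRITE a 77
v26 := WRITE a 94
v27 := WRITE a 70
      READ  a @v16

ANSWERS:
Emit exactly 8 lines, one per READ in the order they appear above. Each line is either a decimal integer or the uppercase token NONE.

Answer: NONE
NONE
26
13
26
93
67
36

Derivation:
v1: WRITE a=55  (a history now [(1, 55)])
READ b @v1: history=[] -> no version <= 1 -> NONE
v2: WRITE b=34  (b history now [(2, 34)])
v3: WRITE b=1  (b history now [(2, 34), (3, 1)])
v4: WRITE b=4  (b history now [(2, 34), (3, 1), (4, 4)])
v5: WRITE b=26  (b history now [(2, 34), (3, 1), (4, 4), (5, 26)])
READ b @v1: history=[(2, 34), (3, 1), (4, 4), (5, 26)] -> no version <= 1 -> NONE
READ b @v5: history=[(2, 34), (3, 1), (4, 4), (5, 26)] -> pick v5 -> 26
v6: WRITE a=35  (a history now [(1, 55), (6, 35)])
v7: WRITE a=45  (a history now [(1, 55), (6, 35), (7, 45)])
v8: WRITE a=93  (a history now [(1, 55), (6, 35), (7, 45), (8, 93)])
v9: WRITE b=13  (b history now [(2, 34), (3, 1), (4, 4), (5, 26), (9, 13)])
v10: WRITE b=30  (b history now [(2, 34), (3, 1), (4, 4), (5, 26), (9, 13), (10, 30)])
READ b @v9: history=[(2, 34), (3, 1), (4, 4), (5, 26), (9, 13), (10, 30)] -> pick v9 -> 13
v11: WRITE b=44  (b history now [(2, 34), (3, 1), (4, 4), (5, 26), (9, 13), (10, 30), (11, 44)])
v12: WRITE b=90  (b history now [(2, 34), (3, 1), (4, 4), (5, 26), (9, 13), (10, 30), (11, 44), (12, 90)])
READ b @v7: history=[(2, 34), (3, 1), (4, 4), (5, 26), (9, 13), (10, 30), (11, 44), (12, 90)] -> pick v5 -> 26
v13: WRITE b=82  (b history now [(2, 34), (3, 1), (4, 4), (5, 26), (9, 13), (10, 30), (11, 44), (12, 90), (13, 82)])
v14: WRITE b=26  (b history now [(2, 34), (3, 1), (4, 4), (5, 26), (9, 13), (10, 30), (11, 44), (12, 90), (13, 82), (14, 26)])
v15: WRITE a=36  (a history now [(1, 55), (6, 35), (7, 45), (8, 93), (15, 36)])
v16: WRITE b=49  (b history now [(2, 34), (3, 1), (4, 4), (5, 26), (9, 13), (10, 30), (11, 44), (12, 90), (13, 82), (14, 26), (16, 49)])
v17: WRITE a=0  (a history now [(1, 55), (6, 35), (7, 45), (8, 93), (15, 36), (17, 0)])
v18: WRITE b=94  (b history now [(2, 34), (3, 1), (4, 4), (5, 26), (9, 13), (10, 30), (11, 44), (12, 90), (13, 82), (14, 26), (16, 49), (18, 94)])
READ a @v11: history=[(1, 55), (6, 35), (7, 45), (8, 93), (15, 36), (17, 0)] -> pick v8 -> 93
v19: WRITE a=67  (a history now [(1, 55), (6, 35), (7, 45), (8, 93), (15, 36), (17, 0), (19, 67)])
v20: WRITE b=5  (b history now [(2, 34), (3, 1), (4, 4), (5, 26), (9, 13), (10, 30), (11, 44), (12, 90), (13, 82), (14, 26), (16, 49), (18, 94), (20, 5)])
v21: WRITE b=50  (b history now [(2, 34), (3, 1), (4, 4), (5, 26), (9, 13), (10, 30), (11, 44), (12, 90), (13, 82), (14, 26), (16, 49), (18, 94), (20, 5), (21, 50)])
v22: WRITE b=42  (b history now [(2, 34), (3, 1), (4, 4), (5, 26), (9, 13), (10, 30), (11, 44), (12, 90), (13, 82), (14, 26), (16, 49), (18, 94), (20, 5), (21, 50), (22, 42)])
v23: WRITE b=92  (b history now [(2, 34), (3, 1), (4, 4), (5, 26), (9, 13), (10, 30), (11, 44), (12, 90), (13, 82), (14, 26), (16, 49), (18, 94), (20, 5), (21, 50), (22, 42), (23, 92)])
READ a @v20: history=[(1, 55), (6, 35), (7, 45), (8, 93), (15, 36), (17, 0), (19, 67)] -> pick v19 -> 67
v24: WRITE a=30  (a history now [(1, 55), (6, 35), (7, 45), (8, 93), (15, 36), (17, 0), (19, 67), (24, 30)])
v25: WRITE a=77  (a history now [(1, 55), (6, 35), (7, 45), (8, 93), (15, 36), (17, 0), (19, 67), (24, 30), (25, 77)])
v26: WRITE a=94  (a history now [(1, 55), (6, 35), (7, 45), (8, 93), (15, 36), (17, 0), (19, 67), (24, 30), (25, 77), (26, 94)])
v27: WRITE a=70  (a history now [(1, 55), (6, 35), (7, 45), (8, 93), (15, 36), (17, 0), (19, 67), (24, 30), (25, 77), (26, 94), (27, 70)])
READ a @v16: history=[(1, 55), (6, 35), (7, 45), (8, 93), (15, 36), (17, 0), (19, 67), (24, 30), (25, 77), (26, 94), (27, 70)] -> pick v15 -> 36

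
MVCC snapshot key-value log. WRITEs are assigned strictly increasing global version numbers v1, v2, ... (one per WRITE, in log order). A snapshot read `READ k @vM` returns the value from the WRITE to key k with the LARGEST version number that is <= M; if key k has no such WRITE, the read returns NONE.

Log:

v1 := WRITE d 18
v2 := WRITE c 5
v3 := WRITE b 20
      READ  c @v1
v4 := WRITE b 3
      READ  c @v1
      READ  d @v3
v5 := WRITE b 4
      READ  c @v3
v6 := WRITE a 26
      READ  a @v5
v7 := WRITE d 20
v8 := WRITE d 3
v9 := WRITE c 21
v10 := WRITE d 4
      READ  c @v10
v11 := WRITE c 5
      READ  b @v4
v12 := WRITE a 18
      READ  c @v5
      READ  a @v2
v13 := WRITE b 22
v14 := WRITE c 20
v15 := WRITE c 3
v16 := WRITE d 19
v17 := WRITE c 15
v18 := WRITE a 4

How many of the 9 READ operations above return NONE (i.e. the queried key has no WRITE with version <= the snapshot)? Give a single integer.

Answer: 4

Derivation:
v1: WRITE d=18  (d history now [(1, 18)])
v2: WRITE c=5  (c history now [(2, 5)])
v3: WRITE b=20  (b history now [(3, 20)])
READ c @v1: history=[(2, 5)] -> no version <= 1 -> NONE
v4: WRITE b=3  (b history now [(3, 20), (4, 3)])
READ c @v1: history=[(2, 5)] -> no version <= 1 -> NONE
READ d @v3: history=[(1, 18)] -> pick v1 -> 18
v5: WRITE b=4  (b history now [(3, 20), (4, 3), (5, 4)])
READ c @v3: history=[(2, 5)] -> pick v2 -> 5
v6: WRITE a=26  (a history now [(6, 26)])
READ a @v5: history=[(6, 26)] -> no version <= 5 -> NONE
v7: WRITE d=20  (d history now [(1, 18), (7, 20)])
v8: WRITE d=3  (d history now [(1, 18), (7, 20), (8, 3)])
v9: WRITE c=21  (c history now [(2, 5), (9, 21)])
v10: WRITE d=4  (d history now [(1, 18), (7, 20), (8, 3), (10, 4)])
READ c @v10: history=[(2, 5), (9, 21)] -> pick v9 -> 21
v11: WRITE c=5  (c history now [(2, 5), (9, 21), (11, 5)])
READ b @v4: history=[(3, 20), (4, 3), (5, 4)] -> pick v4 -> 3
v12: WRITE a=18  (a history now [(6, 26), (12, 18)])
READ c @v5: history=[(2, 5), (9, 21), (11, 5)] -> pick v2 -> 5
READ a @v2: history=[(6, 26), (12, 18)] -> no version <= 2 -> NONE
v13: WRITE b=22  (b history now [(3, 20), (4, 3), (5, 4), (13, 22)])
v14: WRITE c=20  (c history now [(2, 5), (9, 21), (11, 5), (14, 20)])
v15: WRITE c=3  (c history now [(2, 5), (9, 21), (11, 5), (14, 20), (15, 3)])
v16: WRITE d=19  (d history now [(1, 18), (7, 20), (8, 3), (10, 4), (16, 19)])
v17: WRITE c=15  (c history now [(2, 5), (9, 21), (11, 5), (14, 20), (15, 3), (17, 15)])
v18: WRITE a=4  (a history now [(6, 26), (12, 18), (18, 4)])
Read results in order: ['NONE', 'NONE', '18', '5', 'NONE', '21', '3', '5', 'NONE']
NONE count = 4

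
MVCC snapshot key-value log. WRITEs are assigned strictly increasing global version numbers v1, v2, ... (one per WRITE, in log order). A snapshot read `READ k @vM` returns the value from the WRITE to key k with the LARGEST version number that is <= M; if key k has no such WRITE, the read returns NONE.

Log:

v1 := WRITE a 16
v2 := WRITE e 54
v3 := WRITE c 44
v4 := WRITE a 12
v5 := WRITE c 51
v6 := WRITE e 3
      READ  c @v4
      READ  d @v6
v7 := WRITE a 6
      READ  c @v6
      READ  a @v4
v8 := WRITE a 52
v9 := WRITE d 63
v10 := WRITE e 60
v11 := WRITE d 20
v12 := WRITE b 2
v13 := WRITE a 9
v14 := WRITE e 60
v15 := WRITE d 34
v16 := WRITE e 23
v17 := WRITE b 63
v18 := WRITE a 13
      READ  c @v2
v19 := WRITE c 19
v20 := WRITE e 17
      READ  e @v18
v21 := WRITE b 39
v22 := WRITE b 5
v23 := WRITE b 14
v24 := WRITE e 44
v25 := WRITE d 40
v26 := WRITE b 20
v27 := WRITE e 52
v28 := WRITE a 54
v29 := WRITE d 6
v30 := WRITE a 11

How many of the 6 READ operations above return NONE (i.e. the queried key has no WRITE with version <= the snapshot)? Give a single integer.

Answer: 2

Derivation:
v1: WRITE a=16  (a history now [(1, 16)])
v2: WRITE e=54  (e history now [(2, 54)])
v3: WRITE c=44  (c history now [(3, 44)])
v4: WRITE a=12  (a history now [(1, 16), (4, 12)])
v5: WRITE c=51  (c history now [(3, 44), (5, 51)])
v6: WRITE e=3  (e history now [(2, 54), (6, 3)])
READ c @v4: history=[(3, 44), (5, 51)] -> pick v3 -> 44
READ d @v6: history=[] -> no version <= 6 -> NONE
v7: WRITE a=6  (a history now [(1, 16), (4, 12), (7, 6)])
READ c @v6: history=[(3, 44), (5, 51)] -> pick v5 -> 51
READ a @v4: history=[(1, 16), (4, 12), (7, 6)] -> pick v4 -> 12
v8: WRITE a=52  (a history now [(1, 16), (4, 12), (7, 6), (8, 52)])
v9: WRITE d=63  (d history now [(9, 63)])
v10: WRITE e=60  (e history now [(2, 54), (6, 3), (10, 60)])
v11: WRITE d=20  (d history now [(9, 63), (11, 20)])
v12: WRITE b=2  (b history now [(12, 2)])
v13: WRITE a=9  (a history now [(1, 16), (4, 12), (7, 6), (8, 52), (13, 9)])
v14: WRITE e=60  (e history now [(2, 54), (6, 3), (10, 60), (14, 60)])
v15: WRITE d=34  (d history now [(9, 63), (11, 20), (15, 34)])
v16: WRITE e=23  (e history now [(2, 54), (6, 3), (10, 60), (14, 60), (16, 23)])
v17: WRITE b=63  (b history now [(12, 2), (17, 63)])
v18: WRITE a=13  (a history now [(1, 16), (4, 12), (7, 6), (8, 52), (13, 9), (18, 13)])
READ c @v2: history=[(3, 44), (5, 51)] -> no version <= 2 -> NONE
v19: WRITE c=19  (c history now [(3, 44), (5, 51), (19, 19)])
v20: WRITE e=17  (e history now [(2, 54), (6, 3), (10, 60), (14, 60), (16, 23), (20, 17)])
READ e @v18: history=[(2, 54), (6, 3), (10, 60), (14, 60), (16, 23), (20, 17)] -> pick v16 -> 23
v21: WRITE b=39  (b history now [(12, 2), (17, 63), (21, 39)])
v22: WRITE b=5  (b history now [(12, 2), (17, 63), (21, 39), (22, 5)])
v23: WRITE b=14  (b history now [(12, 2), (17, 63), (21, 39), (22, 5), (23, 14)])
v24: WRITE e=44  (e history now [(2, 54), (6, 3), (10, 60), (14, 60), (16, 23), (20, 17), (24, 44)])
v25: WRITE d=40  (d history now [(9, 63), (11, 20), (15, 34), (25, 40)])
v26: WRITE b=20  (b history now [(12, 2), (17, 63), (21, 39), (22, 5), (23, 14), (26, 20)])
v27: WRITE e=52  (e history now [(2, 54), (6, 3), (10, 60), (14, 60), (16, 23), (20, 17), (24, 44), (27, 52)])
v28: WRITE a=54  (a history now [(1, 16), (4, 12), (7, 6), (8, 52), (13, 9), (18, 13), (28, 54)])
v29: WRITE d=6  (d history now [(9, 63), (11, 20), (15, 34), (25, 40), (29, 6)])
v30: WRITE a=11  (a history now [(1, 16), (4, 12), (7, 6), (8, 52), (13, 9), (18, 13), (28, 54), (30, 11)])
Read results in order: ['44', 'NONE', '51', '12', 'NONE', '23']
NONE count = 2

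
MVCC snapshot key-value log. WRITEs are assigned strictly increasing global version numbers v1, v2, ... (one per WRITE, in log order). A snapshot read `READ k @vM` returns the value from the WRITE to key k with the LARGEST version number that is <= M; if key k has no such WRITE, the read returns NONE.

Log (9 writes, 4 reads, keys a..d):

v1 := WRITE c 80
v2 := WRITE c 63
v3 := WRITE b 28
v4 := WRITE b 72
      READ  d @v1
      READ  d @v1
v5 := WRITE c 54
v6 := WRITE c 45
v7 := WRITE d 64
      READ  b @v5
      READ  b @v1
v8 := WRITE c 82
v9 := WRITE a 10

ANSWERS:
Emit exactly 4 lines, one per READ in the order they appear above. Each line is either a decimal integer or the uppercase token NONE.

v1: WRITE c=80  (c history now [(1, 80)])
v2: WRITE c=63  (c history now [(1, 80), (2, 63)])
v3: WRITE b=28  (b history now [(3, 28)])
v4: WRITE b=72  (b history now [(3, 28), (4, 72)])
READ d @v1: history=[] -> no version <= 1 -> NONE
READ d @v1: history=[] -> no version <= 1 -> NONE
v5: WRITE c=54  (c history now [(1, 80), (2, 63), (5, 54)])
v6: WRITE c=45  (c history now [(1, 80), (2, 63), (5, 54), (6, 45)])
v7: WRITE d=64  (d history now [(7, 64)])
READ b @v5: history=[(3, 28), (4, 72)] -> pick v4 -> 72
READ b @v1: history=[(3, 28), (4, 72)] -> no version <= 1 -> NONE
v8: WRITE c=82  (c history now [(1, 80), (2, 63), (5, 54), (6, 45), (8, 82)])
v9: WRITE a=10  (a history now [(9, 10)])

Answer: NONE
NONE
72
NONE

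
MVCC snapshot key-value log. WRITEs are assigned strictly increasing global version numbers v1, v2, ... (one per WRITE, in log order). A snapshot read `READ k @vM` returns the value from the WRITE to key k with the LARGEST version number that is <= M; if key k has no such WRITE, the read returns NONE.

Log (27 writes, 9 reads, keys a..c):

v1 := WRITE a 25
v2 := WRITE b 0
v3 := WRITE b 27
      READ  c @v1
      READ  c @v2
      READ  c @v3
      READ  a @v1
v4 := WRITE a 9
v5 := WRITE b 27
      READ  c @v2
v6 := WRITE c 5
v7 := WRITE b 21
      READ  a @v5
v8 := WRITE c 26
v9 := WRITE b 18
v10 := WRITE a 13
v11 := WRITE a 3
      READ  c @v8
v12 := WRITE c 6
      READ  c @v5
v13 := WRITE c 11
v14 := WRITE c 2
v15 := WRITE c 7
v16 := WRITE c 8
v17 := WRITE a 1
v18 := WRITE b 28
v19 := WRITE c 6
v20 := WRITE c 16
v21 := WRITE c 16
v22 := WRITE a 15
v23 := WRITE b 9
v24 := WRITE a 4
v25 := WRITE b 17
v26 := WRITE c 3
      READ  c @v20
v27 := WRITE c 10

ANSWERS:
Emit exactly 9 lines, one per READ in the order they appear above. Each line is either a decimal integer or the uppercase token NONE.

Answer: NONE
NONE
NONE
25
NONE
9
26
NONE
16

Derivation:
v1: WRITE a=25  (a history now [(1, 25)])
v2: WRITE b=0  (b history now [(2, 0)])
v3: WRITE b=27  (b history now [(2, 0), (3, 27)])
READ c @v1: history=[] -> no version <= 1 -> NONE
READ c @v2: history=[] -> no version <= 2 -> NONE
READ c @v3: history=[] -> no version <= 3 -> NONE
READ a @v1: history=[(1, 25)] -> pick v1 -> 25
v4: WRITE a=9  (a history now [(1, 25), (4, 9)])
v5: WRITE b=27  (b history now [(2, 0), (3, 27), (5, 27)])
READ c @v2: history=[] -> no version <= 2 -> NONE
v6: WRITE c=5  (c history now [(6, 5)])
v7: WRITE b=21  (b history now [(2, 0), (3, 27), (5, 27), (7, 21)])
READ a @v5: history=[(1, 25), (4, 9)] -> pick v4 -> 9
v8: WRITE c=26  (c history now [(6, 5), (8, 26)])
v9: WRITE b=18  (b history now [(2, 0), (3, 27), (5, 27), (7, 21), (9, 18)])
v10: WRITE a=13  (a history now [(1, 25), (4, 9), (10, 13)])
v11: WRITE a=3  (a history now [(1, 25), (4, 9), (10, 13), (11, 3)])
READ c @v8: history=[(6, 5), (8, 26)] -> pick v8 -> 26
v12: WRITE c=6  (c history now [(6, 5), (8, 26), (12, 6)])
READ c @v5: history=[(6, 5), (8, 26), (12, 6)] -> no version <= 5 -> NONE
v13: WRITE c=11  (c history now [(6, 5), (8, 26), (12, 6), (13, 11)])
v14: WRITE c=2  (c history now [(6, 5), (8, 26), (12, 6), (13, 11), (14, 2)])
v15: WRITE c=7  (c history now [(6, 5), (8, 26), (12, 6), (13, 11), (14, 2), (15, 7)])
v16: WRITE c=8  (c history now [(6, 5), (8, 26), (12, 6), (13, 11), (14, 2), (15, 7), (16, 8)])
v17: WRITE a=1  (a history now [(1, 25), (4, 9), (10, 13), (11, 3), (17, 1)])
v18: WRITE b=28  (b history now [(2, 0), (3, 27), (5, 27), (7, 21), (9, 18), (18, 28)])
v19: WRITE c=6  (c history now [(6, 5), (8, 26), (12, 6), (13, 11), (14, 2), (15, 7), (16, 8), (19, 6)])
v20: WRITE c=16  (c history now [(6, 5), (8, 26), (12, 6), (13, 11), (14, 2), (15, 7), (16, 8), (19, 6), (20, 16)])
v21: WRITE c=16  (c history now [(6, 5), (8, 26), (12, 6), (13, 11), (14, 2), (15, 7), (16, 8), (19, 6), (20, 16), (21, 16)])
v22: WRITE a=15  (a history now [(1, 25), (4, 9), (10, 13), (11, 3), (17, 1), (22, 15)])
v23: WRITE b=9  (b history now [(2, 0), (3, 27), (5, 27), (7, 21), (9, 18), (18, 28), (23, 9)])
v24: WRITE a=4  (a history now [(1, 25), (4, 9), (10, 13), (11, 3), (17, 1), (22, 15), (24, 4)])
v25: WRITE b=17  (b history now [(2, 0), (3, 27), (5, 27), (7, 21), (9, 18), (18, 28), (23, 9), (25, 17)])
v26: WRITE c=3  (c history now [(6, 5), (8, 26), (12, 6), (13, 11), (14, 2), (15, 7), (16, 8), (19, 6), (20, 16), (21, 16), (26, 3)])
READ c @v20: history=[(6, 5), (8, 26), (12, 6), (13, 11), (14, 2), (15, 7), (16, 8), (19, 6), (20, 16), (21, 16), (26, 3)] -> pick v20 -> 16
v27: WRITE c=10  (c history now [(6, 5), (8, 26), (12, 6), (13, 11), (14, 2), (15, 7), (16, 8), (19, 6), (20, 16), (21, 16), (26, 3), (27, 10)])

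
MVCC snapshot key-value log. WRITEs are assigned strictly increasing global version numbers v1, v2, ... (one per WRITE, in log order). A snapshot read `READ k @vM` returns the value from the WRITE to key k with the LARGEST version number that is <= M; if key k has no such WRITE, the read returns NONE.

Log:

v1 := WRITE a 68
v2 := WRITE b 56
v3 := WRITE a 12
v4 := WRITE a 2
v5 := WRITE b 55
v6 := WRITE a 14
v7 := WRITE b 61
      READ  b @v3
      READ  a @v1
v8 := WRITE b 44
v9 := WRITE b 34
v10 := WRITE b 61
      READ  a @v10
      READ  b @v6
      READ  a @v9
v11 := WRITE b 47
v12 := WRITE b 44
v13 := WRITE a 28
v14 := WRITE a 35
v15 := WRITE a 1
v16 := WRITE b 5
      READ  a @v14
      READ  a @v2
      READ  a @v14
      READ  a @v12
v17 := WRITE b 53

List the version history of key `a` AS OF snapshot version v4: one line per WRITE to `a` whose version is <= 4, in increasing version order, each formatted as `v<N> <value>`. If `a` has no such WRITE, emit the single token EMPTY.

Answer: v1 68
v3 12
v4 2

Derivation:
Scan writes for key=a with version <= 4:
  v1 WRITE a 68 -> keep
  v2 WRITE b 56 -> skip
  v3 WRITE a 12 -> keep
  v4 WRITE a 2 -> keep
  v5 WRITE b 55 -> skip
  v6 WRITE a 14 -> drop (> snap)
  v7 WRITE b 61 -> skip
  v8 WRITE b 44 -> skip
  v9 WRITE b 34 -> skip
  v10 WRITE b 61 -> skip
  v11 WRITE b 47 -> skip
  v12 WRITE b 44 -> skip
  v13 WRITE a 28 -> drop (> snap)
  v14 WRITE a 35 -> drop (> snap)
  v15 WRITE a 1 -> drop (> snap)
  v16 WRITE b 5 -> skip
  v17 WRITE b 53 -> skip
Collected: [(1, 68), (3, 12), (4, 2)]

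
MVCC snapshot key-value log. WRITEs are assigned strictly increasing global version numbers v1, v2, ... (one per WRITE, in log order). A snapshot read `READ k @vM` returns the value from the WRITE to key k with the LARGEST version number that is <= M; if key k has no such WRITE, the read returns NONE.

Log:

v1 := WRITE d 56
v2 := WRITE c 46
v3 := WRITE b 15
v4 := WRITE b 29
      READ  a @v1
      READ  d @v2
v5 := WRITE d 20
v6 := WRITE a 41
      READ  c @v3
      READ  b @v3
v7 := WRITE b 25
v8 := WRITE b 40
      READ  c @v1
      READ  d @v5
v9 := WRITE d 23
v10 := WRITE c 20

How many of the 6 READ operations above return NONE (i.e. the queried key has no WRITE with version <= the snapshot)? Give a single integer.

v1: WRITE d=56  (d history now [(1, 56)])
v2: WRITE c=46  (c history now [(2, 46)])
v3: WRITE b=15  (b history now [(3, 15)])
v4: WRITE b=29  (b history now [(3, 15), (4, 29)])
READ a @v1: history=[] -> no version <= 1 -> NONE
READ d @v2: history=[(1, 56)] -> pick v1 -> 56
v5: WRITE d=20  (d history now [(1, 56), (5, 20)])
v6: WRITE a=41  (a history now [(6, 41)])
READ c @v3: history=[(2, 46)] -> pick v2 -> 46
READ b @v3: history=[(3, 15), (4, 29)] -> pick v3 -> 15
v7: WRITE b=25  (b history now [(3, 15), (4, 29), (7, 25)])
v8: WRITE b=40  (b history now [(3, 15), (4, 29), (7, 25), (8, 40)])
READ c @v1: history=[(2, 46)] -> no version <= 1 -> NONE
READ d @v5: history=[(1, 56), (5, 20)] -> pick v5 -> 20
v9: WRITE d=23  (d history now [(1, 56), (5, 20), (9, 23)])
v10: WRITE c=20  (c history now [(2, 46), (10, 20)])
Read results in order: ['NONE', '56', '46', '15', 'NONE', '20']
NONE count = 2

Answer: 2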